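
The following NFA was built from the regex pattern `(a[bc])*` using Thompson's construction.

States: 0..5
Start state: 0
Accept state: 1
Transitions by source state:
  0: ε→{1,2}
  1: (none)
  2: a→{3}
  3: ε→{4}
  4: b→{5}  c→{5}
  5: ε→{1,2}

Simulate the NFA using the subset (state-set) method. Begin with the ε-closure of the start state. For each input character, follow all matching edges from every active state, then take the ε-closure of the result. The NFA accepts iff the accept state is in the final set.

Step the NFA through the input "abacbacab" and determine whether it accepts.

S₀ = ε-closure({0}) = {0,1,2}
'a' @ 1: {3,4}
'b' @ 2: {1,2,5}  ✓accept
'a' @ 3: {3,4}
'c' @ 4: {1,2,5}  ✓accept
'b' @ 5: {}  — state set empty
rest 'acab' ignored (set empty)
final: {}; accept 1 not in set

Answer: REJECT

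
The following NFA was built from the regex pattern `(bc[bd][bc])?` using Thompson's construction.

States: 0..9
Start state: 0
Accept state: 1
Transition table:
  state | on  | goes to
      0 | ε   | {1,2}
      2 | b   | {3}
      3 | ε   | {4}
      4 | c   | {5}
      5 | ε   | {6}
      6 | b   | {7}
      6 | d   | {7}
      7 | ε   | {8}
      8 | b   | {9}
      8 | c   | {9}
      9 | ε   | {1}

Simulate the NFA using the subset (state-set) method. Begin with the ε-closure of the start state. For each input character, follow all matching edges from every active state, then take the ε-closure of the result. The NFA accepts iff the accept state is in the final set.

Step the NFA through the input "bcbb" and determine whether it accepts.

Answer: ACCEPT

Derivation:
start: ε-closure({0}) = {0,1,2}
'b' @ 1: {3,4}
'c' @ 2: {5,6}
'b' @ 3: {7,8}
'b' @ 4: {1,9}  ✓accept
final: {1,9}; accept 1 in set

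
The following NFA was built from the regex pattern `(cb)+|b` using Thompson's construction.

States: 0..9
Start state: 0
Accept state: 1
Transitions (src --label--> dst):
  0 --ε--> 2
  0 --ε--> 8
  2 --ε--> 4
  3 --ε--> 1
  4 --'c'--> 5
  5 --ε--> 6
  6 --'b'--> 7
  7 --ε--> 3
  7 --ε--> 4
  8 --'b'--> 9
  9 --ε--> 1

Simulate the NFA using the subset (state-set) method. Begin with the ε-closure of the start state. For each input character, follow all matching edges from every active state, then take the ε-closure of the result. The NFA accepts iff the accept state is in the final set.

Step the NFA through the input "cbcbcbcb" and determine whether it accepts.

start: ε-closure({0}) = {0,2,4,8}
'c' @ 1: {5,6}
'b' @ 2: {1,3,4,7}  ✓accept
'c' @ 3: {5,6}
'b' @ 4: {1,3,4,7}  ✓accept
'c' @ 5: {5,6}
'b' @ 6: {1,3,4,7}  ✓accept
'c' @ 7: {5,6}
'b' @ 8: {1,3,4,7}  ✓accept
end set {1,3,4,7} — state 1 in

Answer: ACCEPT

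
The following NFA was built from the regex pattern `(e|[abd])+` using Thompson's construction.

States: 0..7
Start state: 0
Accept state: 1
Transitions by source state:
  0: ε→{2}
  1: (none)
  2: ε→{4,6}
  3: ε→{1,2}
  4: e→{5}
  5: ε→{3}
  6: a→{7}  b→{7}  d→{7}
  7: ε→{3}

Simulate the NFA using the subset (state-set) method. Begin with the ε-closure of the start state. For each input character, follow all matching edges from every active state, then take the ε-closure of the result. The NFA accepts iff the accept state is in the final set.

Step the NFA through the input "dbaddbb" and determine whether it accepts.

Answer: ACCEPT

Derivation:
initial (ε-close {0}): {0,2,4,6}
'd' @ 1: {1,2,3,4,6,7}  (accept∈set)
'b' @ 2: {1,2,3,4,6,7}  (accept∈set)
'a' @ 3: {1,2,3,4,6,7}  (accept∈set)
'd' @ 4: {1,2,3,4,6,7}  (accept∈set)
'd' @ 5: {1,2,3,4,6,7}  (accept∈set)
'b' @ 6: {1,2,3,4,6,7}  (accept∈set)
'b' @ 7: {1,2,3,4,6,7}  (accept∈set)
final: {1,2,3,4,6,7}; accept 1 in set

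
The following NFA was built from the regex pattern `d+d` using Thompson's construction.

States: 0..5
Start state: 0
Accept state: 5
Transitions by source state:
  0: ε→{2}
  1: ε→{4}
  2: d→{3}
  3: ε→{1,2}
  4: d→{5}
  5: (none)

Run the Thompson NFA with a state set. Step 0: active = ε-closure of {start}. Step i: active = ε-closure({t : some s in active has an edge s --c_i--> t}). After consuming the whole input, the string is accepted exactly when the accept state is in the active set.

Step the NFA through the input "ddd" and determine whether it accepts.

Answer: ACCEPT

Derivation:
initial (ε-close {0}): {0,2}
'd' @ 1: {1,2,3,4}
'd' @ 2: {1,2,3,4,5}  ✓accept
'd' @ 3: {1,2,3,4,5}  ✓accept
final: {1,2,3,4,5}; accept 5 in set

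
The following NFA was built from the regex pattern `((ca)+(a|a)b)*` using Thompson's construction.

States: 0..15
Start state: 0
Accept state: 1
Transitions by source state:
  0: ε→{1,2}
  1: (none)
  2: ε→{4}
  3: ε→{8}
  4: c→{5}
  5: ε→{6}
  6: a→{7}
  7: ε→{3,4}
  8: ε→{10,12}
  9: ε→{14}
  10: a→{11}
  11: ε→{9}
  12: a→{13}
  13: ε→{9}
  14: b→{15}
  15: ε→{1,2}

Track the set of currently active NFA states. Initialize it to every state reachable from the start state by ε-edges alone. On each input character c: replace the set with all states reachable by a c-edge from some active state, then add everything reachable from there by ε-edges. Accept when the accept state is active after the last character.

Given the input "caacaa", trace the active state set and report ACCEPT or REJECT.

Answer: REJECT

Derivation:
start: ε-closure({0}) = {0,1,2,4}
'c' @ 1: {5,6}
'a' @ 2: {3,4,7,8,10,12}
'a' @ 3: {9,11,13,14}
'c' @ 4: {}  — dead — no transitions
rest 'aa' ignored (set empty)
final: {}; accept 1 not in set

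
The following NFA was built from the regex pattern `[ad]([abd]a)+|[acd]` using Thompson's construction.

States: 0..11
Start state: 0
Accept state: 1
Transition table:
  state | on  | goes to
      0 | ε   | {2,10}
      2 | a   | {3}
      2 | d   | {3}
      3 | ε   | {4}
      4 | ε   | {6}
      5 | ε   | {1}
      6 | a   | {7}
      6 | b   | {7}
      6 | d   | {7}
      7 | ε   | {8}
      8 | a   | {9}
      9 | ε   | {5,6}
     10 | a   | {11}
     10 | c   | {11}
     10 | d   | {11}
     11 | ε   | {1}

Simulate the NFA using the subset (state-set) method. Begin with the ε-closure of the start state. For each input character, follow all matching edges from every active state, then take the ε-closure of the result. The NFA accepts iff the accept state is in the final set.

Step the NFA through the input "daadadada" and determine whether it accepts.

Answer: ACCEPT

Derivation:
S₀ = ε-closure({0}) = {0,2,10}
'd' @ 1: {1,3,4,6,11}  (accept∈set)
'a' @ 2: {7,8}
'a' @ 3: {1,5,6,9}  (accept∈set)
'd' @ 4: {7,8}
'a' @ 5: {1,5,6,9}  (accept∈set)
'd' @ 6: {7,8}
'a' @ 7: {1,5,6,9}  (accept∈set)
'd' @ 8: {7,8}
'a' @ 9: {1,5,6,9}  (accept∈set)
end set {1,5,6,9} — state 1 in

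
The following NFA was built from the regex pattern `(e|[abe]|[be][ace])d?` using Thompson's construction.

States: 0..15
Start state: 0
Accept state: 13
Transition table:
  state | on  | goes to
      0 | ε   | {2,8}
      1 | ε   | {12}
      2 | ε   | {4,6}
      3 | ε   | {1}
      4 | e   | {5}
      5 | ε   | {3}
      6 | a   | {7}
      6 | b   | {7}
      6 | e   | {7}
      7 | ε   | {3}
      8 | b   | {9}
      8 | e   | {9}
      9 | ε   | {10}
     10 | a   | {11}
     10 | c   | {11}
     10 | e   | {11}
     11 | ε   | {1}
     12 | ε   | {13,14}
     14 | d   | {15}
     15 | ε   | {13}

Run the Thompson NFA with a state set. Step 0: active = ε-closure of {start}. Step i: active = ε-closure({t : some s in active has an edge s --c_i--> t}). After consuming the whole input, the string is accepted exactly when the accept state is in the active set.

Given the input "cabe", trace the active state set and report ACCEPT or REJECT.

Answer: REJECT

Steps:
initial (ε-close {0}): {0,2,4,6,8}
'c' @ 1: {}  — dead — no transitions
rest 'abe' ignored (set empty)
end set {} — state 13 not in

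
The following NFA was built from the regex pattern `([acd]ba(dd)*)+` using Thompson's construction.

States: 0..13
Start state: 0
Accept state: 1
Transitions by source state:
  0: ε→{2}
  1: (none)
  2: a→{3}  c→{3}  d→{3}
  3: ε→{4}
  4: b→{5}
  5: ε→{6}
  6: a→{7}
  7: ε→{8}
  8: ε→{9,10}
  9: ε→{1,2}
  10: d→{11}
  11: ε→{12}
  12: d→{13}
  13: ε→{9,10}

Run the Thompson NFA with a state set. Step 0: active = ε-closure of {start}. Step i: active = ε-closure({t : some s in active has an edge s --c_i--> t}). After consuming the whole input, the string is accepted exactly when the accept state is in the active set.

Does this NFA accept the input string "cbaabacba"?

Answer: ACCEPT

Steps:
S₀ = ε-closure({0}) = {0,2}
'c' @ 1: {3,4}
'b' @ 2: {5,6}
'a' @ 3: {1,2,7,8,9,10}  [accepting]
'a' @ 4: {3,4}
'b' @ 5: {5,6}
'a' @ 6: {1,2,7,8,9,10}  [accepting]
'c' @ 7: {3,4}
'b' @ 8: {5,6}
'a' @ 9: {1,2,7,8,9,10}  [accepting]
after full input: {1,2,7,8,9,10}  (accept=1 in)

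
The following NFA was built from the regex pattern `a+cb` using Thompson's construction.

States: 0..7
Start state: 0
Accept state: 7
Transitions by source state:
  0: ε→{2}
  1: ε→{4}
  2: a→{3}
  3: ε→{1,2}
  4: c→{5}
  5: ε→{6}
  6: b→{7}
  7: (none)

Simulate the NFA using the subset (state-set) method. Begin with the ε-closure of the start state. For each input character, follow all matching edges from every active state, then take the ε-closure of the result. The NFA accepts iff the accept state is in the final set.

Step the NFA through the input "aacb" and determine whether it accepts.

start: ε-closure({0}) = {0,2}
'a' @ 1: {1,2,3,4}
'a' @ 2: {1,2,3,4}
'c' @ 3: {5,6}
'b' @ 4: {7}  [accepting]
end set {7} — state 7 in

Answer: ACCEPT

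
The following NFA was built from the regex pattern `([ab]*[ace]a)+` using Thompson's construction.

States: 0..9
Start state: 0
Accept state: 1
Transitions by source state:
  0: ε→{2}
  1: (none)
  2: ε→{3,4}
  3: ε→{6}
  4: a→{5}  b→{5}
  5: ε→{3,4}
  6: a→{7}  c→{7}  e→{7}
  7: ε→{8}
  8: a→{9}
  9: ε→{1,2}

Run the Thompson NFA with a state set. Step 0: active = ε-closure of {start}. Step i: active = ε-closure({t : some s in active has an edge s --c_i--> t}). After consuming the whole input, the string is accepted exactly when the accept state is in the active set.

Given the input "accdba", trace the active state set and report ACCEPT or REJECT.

Answer: REJECT

Derivation:
initial (ε-close {0}): {0,2,3,4,6}
'a' @ 1: {3,4,5,6,7,8}
'c' @ 2: {7,8}
'c' @ 3: {}  — no active states
rest 'dba' ignored (set empty)
after full input: {}  (accept=1 not in)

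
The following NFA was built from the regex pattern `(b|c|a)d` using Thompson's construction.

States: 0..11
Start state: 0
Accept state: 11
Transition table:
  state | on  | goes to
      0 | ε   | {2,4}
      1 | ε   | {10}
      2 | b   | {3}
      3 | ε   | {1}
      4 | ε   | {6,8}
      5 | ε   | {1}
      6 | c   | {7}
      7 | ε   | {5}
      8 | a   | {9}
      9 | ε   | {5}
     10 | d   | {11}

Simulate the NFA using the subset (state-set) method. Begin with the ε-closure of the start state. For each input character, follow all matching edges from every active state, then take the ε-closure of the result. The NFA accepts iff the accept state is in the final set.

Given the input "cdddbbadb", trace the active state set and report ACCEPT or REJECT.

Answer: REJECT

Steps:
start: ε-closure({0}) = {0,2,4,6,8}
'c' @ 1: {1,5,7,10}
'd' @ 2: {11}  ✓accept
'd' @ 3: {}  — state set empty
rest 'dbbadb' ignored (set empty)
end set {} — state 11 not in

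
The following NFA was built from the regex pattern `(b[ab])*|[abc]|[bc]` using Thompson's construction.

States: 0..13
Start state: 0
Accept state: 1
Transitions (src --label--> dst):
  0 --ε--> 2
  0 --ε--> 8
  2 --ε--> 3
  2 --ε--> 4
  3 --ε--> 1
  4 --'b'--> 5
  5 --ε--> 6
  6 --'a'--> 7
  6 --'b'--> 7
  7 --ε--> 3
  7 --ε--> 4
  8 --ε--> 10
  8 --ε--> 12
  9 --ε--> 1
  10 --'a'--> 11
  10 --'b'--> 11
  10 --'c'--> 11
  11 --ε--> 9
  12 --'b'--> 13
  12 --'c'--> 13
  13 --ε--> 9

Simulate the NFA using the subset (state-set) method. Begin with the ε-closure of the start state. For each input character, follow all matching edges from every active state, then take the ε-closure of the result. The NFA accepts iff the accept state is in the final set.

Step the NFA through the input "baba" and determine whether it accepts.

Answer: ACCEPT

Derivation:
initial (ε-close {0}): {0,1,2,3,4,8,10,12}
'b' @ 1: {1,5,6,9,11,13}  [accepting]
'a' @ 2: {1,3,4,7}  [accepting]
'b' @ 3: {5,6}
'a' @ 4: {1,3,4,7}  [accepting]
end set {1,3,4,7} — state 1 in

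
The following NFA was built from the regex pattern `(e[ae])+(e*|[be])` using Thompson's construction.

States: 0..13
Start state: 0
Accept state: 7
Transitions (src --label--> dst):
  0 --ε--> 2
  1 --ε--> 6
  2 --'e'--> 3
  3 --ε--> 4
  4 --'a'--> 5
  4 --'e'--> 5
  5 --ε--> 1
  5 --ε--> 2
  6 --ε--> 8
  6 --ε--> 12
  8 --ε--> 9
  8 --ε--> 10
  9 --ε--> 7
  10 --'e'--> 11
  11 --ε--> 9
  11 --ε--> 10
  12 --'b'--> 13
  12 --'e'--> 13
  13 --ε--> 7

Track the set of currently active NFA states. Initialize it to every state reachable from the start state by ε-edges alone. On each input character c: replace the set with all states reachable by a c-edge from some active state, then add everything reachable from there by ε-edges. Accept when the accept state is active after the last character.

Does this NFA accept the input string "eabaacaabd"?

Answer: REJECT

Steps:
S₀ = ε-closure({0}) = {0,2}
'e' @ 1: {3,4}
'a' @ 2: {1,2,5,6,7,8,9,10,12}  ✓accept
'b' @ 3: {7,13}  ✓accept
'a' @ 4: {}  — no active states
rest 'acaabd' ignored (set empty)
end set {} — state 7 not in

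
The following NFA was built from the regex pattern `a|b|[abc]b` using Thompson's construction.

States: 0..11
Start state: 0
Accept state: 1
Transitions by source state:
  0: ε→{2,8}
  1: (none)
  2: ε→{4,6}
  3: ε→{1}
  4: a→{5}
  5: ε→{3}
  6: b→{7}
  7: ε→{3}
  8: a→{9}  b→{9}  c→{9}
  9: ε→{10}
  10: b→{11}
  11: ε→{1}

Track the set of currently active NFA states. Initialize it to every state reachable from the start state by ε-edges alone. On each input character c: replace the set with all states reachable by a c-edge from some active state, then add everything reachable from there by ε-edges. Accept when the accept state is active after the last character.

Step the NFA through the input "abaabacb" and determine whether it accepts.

S₀ = ε-closure({0}) = {0,2,4,6,8}
'a' @ 1: {1,3,5,9,10}  (accept∈set)
'b' @ 2: {1,11}  (accept∈set)
'a' @ 3: {}  — dead — no transitions
rest 'abacb' ignored (set empty)
final: {}; accept 1 not in set

Answer: REJECT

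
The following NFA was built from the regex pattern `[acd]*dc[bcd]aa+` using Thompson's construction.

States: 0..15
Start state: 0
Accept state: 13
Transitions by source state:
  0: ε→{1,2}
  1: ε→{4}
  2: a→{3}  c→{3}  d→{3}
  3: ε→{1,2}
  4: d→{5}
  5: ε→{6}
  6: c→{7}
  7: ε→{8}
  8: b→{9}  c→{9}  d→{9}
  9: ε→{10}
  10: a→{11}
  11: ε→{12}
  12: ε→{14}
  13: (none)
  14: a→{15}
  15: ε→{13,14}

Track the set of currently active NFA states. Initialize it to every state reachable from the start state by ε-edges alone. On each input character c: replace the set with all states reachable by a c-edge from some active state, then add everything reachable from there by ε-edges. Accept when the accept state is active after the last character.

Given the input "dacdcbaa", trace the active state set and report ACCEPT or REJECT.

Answer: ACCEPT

Steps:
initial (ε-close {0}): {0,1,2,4}
'd' @ 1: {1,2,3,4,5,6}
'a' @ 2: {1,2,3,4}
'c' @ 3: {1,2,3,4}
'd' @ 4: {1,2,3,4,5,6}
'c' @ 5: {1,2,3,4,7,8}
'b' @ 6: {9,10}
'a' @ 7: {11,12,14}
'a' @ 8: {13,14,15}  (accept∈set)
final: {13,14,15}; accept 13 in set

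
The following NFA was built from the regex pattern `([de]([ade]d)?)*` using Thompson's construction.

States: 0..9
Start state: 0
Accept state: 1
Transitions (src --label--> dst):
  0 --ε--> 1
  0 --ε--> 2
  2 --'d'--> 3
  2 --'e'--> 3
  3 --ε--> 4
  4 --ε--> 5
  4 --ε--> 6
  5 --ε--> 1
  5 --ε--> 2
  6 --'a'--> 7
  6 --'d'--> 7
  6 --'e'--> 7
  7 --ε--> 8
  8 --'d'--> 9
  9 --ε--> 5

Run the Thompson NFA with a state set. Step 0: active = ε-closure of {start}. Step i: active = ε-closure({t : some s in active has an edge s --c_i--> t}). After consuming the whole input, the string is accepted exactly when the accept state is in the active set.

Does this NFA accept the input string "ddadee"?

Answer: ACCEPT

Trace:
start: ε-closure({0}) = {0,1,2}
'd' @ 1: {1,2,3,4,5,6}  [accepting]
'd' @ 2: {1,2,3,4,5,6,7,8}  [accepting]
'a' @ 3: {7,8}
'd' @ 4: {1,2,5,9}  [accepting]
'e' @ 5: {1,2,3,4,5,6}  [accepting]
'e' @ 6: {1,2,3,4,5,6,7,8}  [accepting]
final: {1,2,3,4,5,6,7,8}; accept 1 in set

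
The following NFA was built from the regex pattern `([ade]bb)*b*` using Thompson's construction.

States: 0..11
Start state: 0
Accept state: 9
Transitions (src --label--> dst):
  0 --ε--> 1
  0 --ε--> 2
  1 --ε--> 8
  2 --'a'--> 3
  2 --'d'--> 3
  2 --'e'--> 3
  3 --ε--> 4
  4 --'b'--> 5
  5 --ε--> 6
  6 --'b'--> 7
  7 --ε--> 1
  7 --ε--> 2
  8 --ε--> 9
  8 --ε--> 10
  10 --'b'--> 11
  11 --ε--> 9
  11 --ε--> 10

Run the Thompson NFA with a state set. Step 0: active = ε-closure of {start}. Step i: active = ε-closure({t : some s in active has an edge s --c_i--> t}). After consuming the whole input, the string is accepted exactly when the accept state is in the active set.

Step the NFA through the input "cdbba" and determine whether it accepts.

Answer: REJECT

Trace:
start: ε-closure({0}) = {0,1,2,8,9,10}
'c' @ 1: {}  — no active states
rest 'dbba' ignored (set empty)
final: {}; accept 9 not in set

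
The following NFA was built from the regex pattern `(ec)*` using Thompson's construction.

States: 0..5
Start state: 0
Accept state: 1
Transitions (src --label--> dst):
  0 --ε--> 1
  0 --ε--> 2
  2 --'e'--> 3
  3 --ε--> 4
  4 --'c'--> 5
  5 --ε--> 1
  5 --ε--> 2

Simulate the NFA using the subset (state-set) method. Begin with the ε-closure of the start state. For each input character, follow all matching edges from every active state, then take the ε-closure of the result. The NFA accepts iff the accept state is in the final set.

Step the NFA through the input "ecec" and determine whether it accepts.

S₀ = ε-closure({0}) = {0,1,2}
'e' @ 1: {3,4}
'c' @ 2: {1,2,5}  ✓accept
'e' @ 3: {3,4}
'c' @ 4: {1,2,5}  ✓accept
after full input: {1,2,5}  (accept=1 in)

Answer: ACCEPT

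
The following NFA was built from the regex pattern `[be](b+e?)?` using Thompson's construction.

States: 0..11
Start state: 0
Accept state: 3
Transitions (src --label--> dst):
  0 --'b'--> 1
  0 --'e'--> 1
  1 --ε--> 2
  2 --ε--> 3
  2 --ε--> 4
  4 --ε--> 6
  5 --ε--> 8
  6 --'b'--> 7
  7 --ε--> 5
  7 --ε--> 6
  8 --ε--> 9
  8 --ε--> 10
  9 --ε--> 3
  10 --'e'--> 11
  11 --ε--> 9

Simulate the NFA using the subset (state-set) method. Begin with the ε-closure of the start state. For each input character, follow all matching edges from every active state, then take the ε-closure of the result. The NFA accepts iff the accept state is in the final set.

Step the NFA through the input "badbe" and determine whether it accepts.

Answer: REJECT

Trace:
S₀ = ε-closure({0}) = {0}
'b' @ 1: {1,2,3,4,6}  ✓accept
'a' @ 2: {}  — dead — no transitions
rest 'dbe' ignored (set empty)
end set {} — state 3 not in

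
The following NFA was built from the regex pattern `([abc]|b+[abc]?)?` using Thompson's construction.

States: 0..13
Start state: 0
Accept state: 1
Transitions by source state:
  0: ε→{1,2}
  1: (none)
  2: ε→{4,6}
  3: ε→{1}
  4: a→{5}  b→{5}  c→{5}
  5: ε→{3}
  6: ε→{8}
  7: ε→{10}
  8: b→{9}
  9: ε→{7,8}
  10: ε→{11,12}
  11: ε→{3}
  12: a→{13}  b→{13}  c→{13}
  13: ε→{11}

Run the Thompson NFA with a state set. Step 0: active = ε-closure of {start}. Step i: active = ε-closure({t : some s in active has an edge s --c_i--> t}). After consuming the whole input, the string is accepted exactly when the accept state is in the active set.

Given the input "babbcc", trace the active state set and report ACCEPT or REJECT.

Answer: REJECT

Steps:
S₀ = ε-closure({0}) = {0,1,2,4,6,8}
'b' @ 1: {1,3,5,7,8,9,10,11,12}  [accepting]
'a' @ 2: {1,3,11,13}  [accepting]
'b' @ 3: {}  — no active states
rest 'bcc' ignored (set empty)
final: {}; accept 1 not in set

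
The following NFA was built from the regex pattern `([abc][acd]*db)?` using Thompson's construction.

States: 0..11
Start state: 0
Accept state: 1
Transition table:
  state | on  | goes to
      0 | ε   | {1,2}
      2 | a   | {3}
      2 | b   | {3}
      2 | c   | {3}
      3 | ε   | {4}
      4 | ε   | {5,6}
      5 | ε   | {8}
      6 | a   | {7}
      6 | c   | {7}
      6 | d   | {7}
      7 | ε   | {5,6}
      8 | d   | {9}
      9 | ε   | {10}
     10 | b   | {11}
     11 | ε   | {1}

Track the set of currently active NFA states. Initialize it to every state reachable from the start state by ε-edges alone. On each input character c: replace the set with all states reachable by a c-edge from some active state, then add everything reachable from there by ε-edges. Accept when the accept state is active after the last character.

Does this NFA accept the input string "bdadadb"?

Answer: ACCEPT

Derivation:
start: ε-closure({0}) = {0,1,2}
'b' @ 1: {3,4,5,6,8}
'd' @ 2: {5,6,7,8,9,10}
'a' @ 3: {5,6,7,8}
'd' @ 4: {5,6,7,8,9,10}
'a' @ 5: {5,6,7,8}
'd' @ 6: {5,6,7,8,9,10}
'b' @ 7: {1,11}  [accepting]
after full input: {1,11}  (accept=1 in)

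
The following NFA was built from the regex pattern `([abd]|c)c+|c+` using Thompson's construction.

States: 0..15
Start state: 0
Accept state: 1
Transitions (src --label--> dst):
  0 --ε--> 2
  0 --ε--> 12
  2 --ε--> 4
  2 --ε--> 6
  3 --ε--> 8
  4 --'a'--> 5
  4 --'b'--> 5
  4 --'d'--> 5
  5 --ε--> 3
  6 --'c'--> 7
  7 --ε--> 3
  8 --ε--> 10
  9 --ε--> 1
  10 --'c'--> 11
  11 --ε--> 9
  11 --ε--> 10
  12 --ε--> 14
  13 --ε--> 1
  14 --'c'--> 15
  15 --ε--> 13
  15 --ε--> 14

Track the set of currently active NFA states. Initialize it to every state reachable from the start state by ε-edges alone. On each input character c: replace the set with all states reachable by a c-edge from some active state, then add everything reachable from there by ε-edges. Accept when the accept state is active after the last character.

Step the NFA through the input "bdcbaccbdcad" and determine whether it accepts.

start: ε-closure({0}) = {0,2,4,6,12,14}
'b' @ 1: {3,5,8,10}
'd' @ 2: {}  — no active states
rest 'cbaccbdcad' ignored (set empty)
after full input: {}  (accept=1 not in)

Answer: REJECT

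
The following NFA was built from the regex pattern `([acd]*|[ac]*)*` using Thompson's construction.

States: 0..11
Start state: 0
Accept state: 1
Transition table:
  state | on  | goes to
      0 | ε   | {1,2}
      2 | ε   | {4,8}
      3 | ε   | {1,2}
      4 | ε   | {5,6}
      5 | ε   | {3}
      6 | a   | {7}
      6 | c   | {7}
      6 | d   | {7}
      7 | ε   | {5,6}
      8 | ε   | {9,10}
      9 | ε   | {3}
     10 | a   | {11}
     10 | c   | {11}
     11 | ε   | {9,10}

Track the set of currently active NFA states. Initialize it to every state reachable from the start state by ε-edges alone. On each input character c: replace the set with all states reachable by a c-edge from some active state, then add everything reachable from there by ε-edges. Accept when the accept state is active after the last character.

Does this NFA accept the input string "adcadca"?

Answer: ACCEPT

Steps:
start: ε-closure({0}) = {0,1,2,3,4,5,6,8,9,10}
'a' @ 1: {1,2,3,4,5,6,7,8,9,10,11}  (accept∈set)
'd' @ 2: {1,2,3,4,5,6,7,8,9,10}  (accept∈set)
'c' @ 3: {1,2,3,4,5,6,7,8,9,10,11}  (accept∈set)
'a' @ 4: {1,2,3,4,5,6,7,8,9,10,11}  (accept∈set)
'd' @ 5: {1,2,3,4,5,6,7,8,9,10}  (accept∈set)
'c' @ 6: {1,2,3,4,5,6,7,8,9,10,11}  (accept∈set)
'a' @ 7: {1,2,3,4,5,6,7,8,9,10,11}  (accept∈set)
end set {1,2,3,4,5,6,7,8,9,10,11} — state 1 in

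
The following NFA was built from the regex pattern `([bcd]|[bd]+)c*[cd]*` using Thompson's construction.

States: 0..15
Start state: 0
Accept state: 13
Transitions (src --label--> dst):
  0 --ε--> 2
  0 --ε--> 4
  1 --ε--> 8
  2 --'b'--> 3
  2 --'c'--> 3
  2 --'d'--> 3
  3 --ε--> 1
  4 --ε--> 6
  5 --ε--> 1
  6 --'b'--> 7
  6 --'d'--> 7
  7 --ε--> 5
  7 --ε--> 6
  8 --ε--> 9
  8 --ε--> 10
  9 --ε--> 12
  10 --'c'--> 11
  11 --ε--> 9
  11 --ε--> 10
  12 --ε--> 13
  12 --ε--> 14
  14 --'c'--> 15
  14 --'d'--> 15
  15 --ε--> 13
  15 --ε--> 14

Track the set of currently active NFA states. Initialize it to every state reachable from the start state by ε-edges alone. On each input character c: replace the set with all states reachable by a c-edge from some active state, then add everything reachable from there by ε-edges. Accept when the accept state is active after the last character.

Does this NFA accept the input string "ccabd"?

Answer: REJECT

Trace:
S₀ = ε-closure({0}) = {0,2,4,6}
'c' @ 1: {1,3,8,9,10,12,13,14}  [accepting]
'c' @ 2: {9,10,11,12,13,14,15}  [accepting]
'a' @ 3: {}  — dead — no transitions
rest 'bd' ignored (set empty)
end set {} — state 13 not in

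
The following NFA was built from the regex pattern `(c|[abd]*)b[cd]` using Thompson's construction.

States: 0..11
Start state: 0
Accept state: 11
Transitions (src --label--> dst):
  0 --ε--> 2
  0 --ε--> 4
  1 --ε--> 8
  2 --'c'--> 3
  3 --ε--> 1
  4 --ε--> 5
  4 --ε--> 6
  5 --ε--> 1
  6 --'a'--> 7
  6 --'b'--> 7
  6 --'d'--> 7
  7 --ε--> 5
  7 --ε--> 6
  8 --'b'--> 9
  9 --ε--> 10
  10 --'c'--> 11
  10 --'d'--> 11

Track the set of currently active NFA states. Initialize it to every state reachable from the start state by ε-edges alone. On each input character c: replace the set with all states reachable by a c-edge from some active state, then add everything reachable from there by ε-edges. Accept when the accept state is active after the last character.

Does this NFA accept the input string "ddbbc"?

initial (ε-close {0}): {0,1,2,4,5,6,8}
'd' @ 1: {1,5,6,7,8}
'd' @ 2: {1,5,6,7,8}
'b' @ 3: {1,5,6,7,8,9,10}
'b' @ 4: {1,5,6,7,8,9,10}
'c' @ 5: {11}  [accepting]
end set {11} — state 11 in

Answer: ACCEPT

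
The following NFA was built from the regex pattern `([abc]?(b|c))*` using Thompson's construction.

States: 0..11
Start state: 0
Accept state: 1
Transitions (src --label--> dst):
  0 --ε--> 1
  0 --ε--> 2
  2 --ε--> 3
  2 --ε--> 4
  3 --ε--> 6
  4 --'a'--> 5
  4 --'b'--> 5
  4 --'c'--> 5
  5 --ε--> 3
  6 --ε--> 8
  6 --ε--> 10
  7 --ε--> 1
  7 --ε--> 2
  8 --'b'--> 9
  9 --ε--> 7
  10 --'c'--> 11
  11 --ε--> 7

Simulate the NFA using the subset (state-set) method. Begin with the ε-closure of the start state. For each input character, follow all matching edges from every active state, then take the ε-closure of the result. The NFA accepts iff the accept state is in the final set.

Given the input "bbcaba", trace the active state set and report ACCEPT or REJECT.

S₀ = ε-closure({0}) = {0,1,2,3,4,6,8,10}
'b' @ 1: {1,2,3,4,5,6,7,8,9,10}  [accepting]
'b' @ 2: {1,2,3,4,5,6,7,8,9,10}  [accepting]
'c' @ 3: {1,2,3,4,5,6,7,8,10,11}  [accepting]
'a' @ 4: {3,5,6,8,10}
'b' @ 5: {1,2,3,4,6,7,8,9,10}  [accepting]
'a' @ 6: {3,5,6,8,10}
after full input: {3,5,6,8,10}  (accept=1 not in)

Answer: REJECT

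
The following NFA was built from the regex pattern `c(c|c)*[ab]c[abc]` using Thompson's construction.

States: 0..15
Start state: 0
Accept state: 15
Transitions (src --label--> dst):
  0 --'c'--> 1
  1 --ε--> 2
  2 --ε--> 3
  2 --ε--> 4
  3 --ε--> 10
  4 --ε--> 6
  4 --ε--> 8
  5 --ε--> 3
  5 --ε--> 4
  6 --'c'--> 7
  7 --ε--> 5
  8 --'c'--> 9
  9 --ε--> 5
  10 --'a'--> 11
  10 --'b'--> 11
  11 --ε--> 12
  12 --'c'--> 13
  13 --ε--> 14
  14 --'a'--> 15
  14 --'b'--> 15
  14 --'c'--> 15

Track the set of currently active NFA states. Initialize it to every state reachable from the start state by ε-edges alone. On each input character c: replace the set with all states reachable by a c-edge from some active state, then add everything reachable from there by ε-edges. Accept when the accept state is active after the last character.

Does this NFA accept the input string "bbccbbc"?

Answer: REJECT

Trace:
start: ε-closure({0}) = {0}
'b' @ 1: {}  — state set empty
rest 'bccbbc' ignored (set empty)
final: {}; accept 15 not in set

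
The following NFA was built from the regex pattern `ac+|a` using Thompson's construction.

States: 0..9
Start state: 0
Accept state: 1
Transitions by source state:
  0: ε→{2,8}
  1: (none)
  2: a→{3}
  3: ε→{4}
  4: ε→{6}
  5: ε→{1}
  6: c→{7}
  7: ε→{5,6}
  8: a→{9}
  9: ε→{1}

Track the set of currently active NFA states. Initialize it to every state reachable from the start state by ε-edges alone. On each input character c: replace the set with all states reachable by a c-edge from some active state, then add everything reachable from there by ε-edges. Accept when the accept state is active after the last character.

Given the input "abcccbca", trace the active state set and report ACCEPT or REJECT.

S₀ = ε-closure({0}) = {0,2,8}
'a' @ 1: {1,3,4,6,9}  [accepting]
'b' @ 2: {}  — no active states
rest 'cccbca' ignored (set empty)
final: {}; accept 1 not in set

Answer: REJECT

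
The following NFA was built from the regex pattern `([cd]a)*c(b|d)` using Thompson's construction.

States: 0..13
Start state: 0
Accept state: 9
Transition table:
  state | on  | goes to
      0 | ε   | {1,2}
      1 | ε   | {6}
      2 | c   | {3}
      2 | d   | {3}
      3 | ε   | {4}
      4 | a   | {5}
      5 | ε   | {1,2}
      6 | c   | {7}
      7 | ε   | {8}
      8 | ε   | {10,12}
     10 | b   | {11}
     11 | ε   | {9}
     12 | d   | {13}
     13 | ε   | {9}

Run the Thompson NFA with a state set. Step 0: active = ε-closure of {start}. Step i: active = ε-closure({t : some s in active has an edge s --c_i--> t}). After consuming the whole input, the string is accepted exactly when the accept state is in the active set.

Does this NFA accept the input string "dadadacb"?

start: ε-closure({0}) = {0,1,2,6}
'd' @ 1: {3,4}
'a' @ 2: {1,2,5,6}
'd' @ 3: {3,4}
'a' @ 4: {1,2,5,6}
'd' @ 5: {3,4}
'a' @ 6: {1,2,5,6}
'c' @ 7: {3,4,7,8,10,12}
'b' @ 8: {9,11}  (accept∈set)
after full input: {9,11}  (accept=9 in)

Answer: ACCEPT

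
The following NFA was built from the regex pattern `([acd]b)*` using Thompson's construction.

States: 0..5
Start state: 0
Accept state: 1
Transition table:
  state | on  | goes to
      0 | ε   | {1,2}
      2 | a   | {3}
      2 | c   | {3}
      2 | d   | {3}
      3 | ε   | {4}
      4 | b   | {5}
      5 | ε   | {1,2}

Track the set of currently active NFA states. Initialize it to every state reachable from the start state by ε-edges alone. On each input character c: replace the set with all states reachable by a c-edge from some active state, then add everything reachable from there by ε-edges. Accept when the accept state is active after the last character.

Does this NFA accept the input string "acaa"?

start: ε-closure({0}) = {0,1,2}
'a' @ 1: {3,4}
'c' @ 2: {}  — state set empty
rest 'aa' ignored (set empty)
end set {} — state 1 not in

Answer: REJECT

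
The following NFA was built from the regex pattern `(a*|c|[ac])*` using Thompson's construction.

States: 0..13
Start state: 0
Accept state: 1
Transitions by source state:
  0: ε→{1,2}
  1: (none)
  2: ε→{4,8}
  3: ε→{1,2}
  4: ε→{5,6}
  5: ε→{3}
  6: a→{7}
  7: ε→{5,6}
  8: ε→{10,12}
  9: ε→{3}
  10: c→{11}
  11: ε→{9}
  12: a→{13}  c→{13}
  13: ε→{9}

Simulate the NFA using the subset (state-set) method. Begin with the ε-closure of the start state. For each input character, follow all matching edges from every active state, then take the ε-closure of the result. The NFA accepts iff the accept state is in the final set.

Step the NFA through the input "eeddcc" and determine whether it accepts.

Answer: REJECT

Derivation:
initial (ε-close {0}): {0,1,2,3,4,5,6,8,10,12}
'e' @ 1: {}  — no active states
rest 'eddcc' ignored (set empty)
final: {}; accept 1 not in set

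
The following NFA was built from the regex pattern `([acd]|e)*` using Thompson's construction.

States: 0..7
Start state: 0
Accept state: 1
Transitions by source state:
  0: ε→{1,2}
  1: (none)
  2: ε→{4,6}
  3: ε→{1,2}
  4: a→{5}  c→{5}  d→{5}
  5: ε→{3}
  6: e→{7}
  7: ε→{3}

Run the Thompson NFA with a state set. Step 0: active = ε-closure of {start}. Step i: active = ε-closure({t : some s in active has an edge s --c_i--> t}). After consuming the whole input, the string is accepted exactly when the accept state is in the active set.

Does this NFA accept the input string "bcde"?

Answer: REJECT

Trace:
S₀ = ε-closure({0}) = {0,1,2,4,6}
'b' @ 1: {}  — no active states
rest 'cde' ignored (set empty)
final: {}; accept 1 not in set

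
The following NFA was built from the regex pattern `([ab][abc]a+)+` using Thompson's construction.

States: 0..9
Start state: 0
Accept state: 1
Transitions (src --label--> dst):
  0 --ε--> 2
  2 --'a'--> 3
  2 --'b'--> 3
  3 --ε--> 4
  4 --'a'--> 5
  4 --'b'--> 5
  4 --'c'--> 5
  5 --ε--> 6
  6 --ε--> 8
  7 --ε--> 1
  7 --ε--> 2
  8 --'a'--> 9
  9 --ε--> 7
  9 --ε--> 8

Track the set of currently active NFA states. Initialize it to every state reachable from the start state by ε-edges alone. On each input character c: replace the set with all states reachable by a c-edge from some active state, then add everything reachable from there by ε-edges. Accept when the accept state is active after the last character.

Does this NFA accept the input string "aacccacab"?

S₀ = ε-closure({0}) = {0,2}
'a' @ 1: {3,4}
'a' @ 2: {5,6,8}
'c' @ 3: {}  — dead — no transitions
rest 'ccacab' ignored (set empty)
after full input: {}  (accept=1 not in)

Answer: REJECT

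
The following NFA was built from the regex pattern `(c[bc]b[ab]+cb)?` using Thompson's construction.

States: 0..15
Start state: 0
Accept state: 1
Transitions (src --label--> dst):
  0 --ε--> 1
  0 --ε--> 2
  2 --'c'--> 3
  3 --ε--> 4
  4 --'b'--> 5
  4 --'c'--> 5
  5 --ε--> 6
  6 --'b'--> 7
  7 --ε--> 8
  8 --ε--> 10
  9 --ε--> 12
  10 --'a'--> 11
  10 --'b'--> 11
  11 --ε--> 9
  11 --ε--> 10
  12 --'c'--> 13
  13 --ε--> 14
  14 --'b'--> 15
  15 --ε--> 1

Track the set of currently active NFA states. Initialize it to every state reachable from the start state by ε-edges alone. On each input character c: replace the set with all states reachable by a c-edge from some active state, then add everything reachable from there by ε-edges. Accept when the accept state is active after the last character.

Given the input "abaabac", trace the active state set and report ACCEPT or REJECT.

Answer: REJECT

Derivation:
initial (ε-close {0}): {0,1,2}
'a' @ 1: {}  — dead — no transitions
rest 'baabac' ignored (set empty)
after full input: {}  (accept=1 not in)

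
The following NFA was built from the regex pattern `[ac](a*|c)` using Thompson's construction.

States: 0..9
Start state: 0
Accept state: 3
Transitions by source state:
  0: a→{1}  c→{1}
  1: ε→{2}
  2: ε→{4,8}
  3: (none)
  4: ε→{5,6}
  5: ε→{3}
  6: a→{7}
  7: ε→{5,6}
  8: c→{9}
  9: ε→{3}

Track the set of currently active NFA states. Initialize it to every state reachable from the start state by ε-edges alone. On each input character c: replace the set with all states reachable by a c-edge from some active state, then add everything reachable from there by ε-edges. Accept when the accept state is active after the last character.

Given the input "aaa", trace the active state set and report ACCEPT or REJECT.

initial (ε-close {0}): {0}
'a' @ 1: {1,2,3,4,5,6,8}  [accepting]
'a' @ 2: {3,5,6,7}  [accepting]
'a' @ 3: {3,5,6,7}  [accepting]
final: {3,5,6,7}; accept 3 in set

Answer: ACCEPT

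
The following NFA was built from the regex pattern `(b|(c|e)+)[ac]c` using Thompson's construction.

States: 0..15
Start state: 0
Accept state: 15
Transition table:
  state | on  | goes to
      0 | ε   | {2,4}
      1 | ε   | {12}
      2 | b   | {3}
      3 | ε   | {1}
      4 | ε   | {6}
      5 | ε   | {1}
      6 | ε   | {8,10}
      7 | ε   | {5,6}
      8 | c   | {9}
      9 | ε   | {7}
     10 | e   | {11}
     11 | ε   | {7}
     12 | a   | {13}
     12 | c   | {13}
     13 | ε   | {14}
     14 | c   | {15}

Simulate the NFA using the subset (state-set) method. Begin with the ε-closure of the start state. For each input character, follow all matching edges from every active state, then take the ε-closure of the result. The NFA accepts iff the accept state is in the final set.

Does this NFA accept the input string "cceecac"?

Answer: ACCEPT

Derivation:
start: ε-closure({0}) = {0,2,4,6,8,10}
'c' @ 1: {1,5,6,7,8,9,10,12}
'c' @ 2: {1,5,6,7,8,9,10,12,13,14}
'e' @ 3: {1,5,6,7,8,10,11,12}
'e' @ 4: {1,5,6,7,8,10,11,12}
'c' @ 5: {1,5,6,7,8,9,10,12,13,14}
'a' @ 6: {13,14}
'c' @ 7: {15}  [accepting]
end set {15} — state 15 in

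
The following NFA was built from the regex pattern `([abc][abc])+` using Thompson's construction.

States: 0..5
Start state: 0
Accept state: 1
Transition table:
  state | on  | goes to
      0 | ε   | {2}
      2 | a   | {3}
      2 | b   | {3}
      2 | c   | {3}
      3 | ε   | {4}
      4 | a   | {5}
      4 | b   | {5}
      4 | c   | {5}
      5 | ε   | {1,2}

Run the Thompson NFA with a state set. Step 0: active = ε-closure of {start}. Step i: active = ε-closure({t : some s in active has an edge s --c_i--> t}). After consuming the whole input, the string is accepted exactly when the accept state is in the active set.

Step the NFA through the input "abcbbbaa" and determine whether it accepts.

initial (ε-close {0}): {0,2}
'a' @ 1: {3,4}
'b' @ 2: {1,2,5}  ✓accept
'c' @ 3: {3,4}
'b' @ 4: {1,2,5}  ✓accept
'b' @ 5: {3,4}
'b' @ 6: {1,2,5}  ✓accept
'a' @ 7: {3,4}
'a' @ 8: {1,2,5}  ✓accept
end set {1,2,5} — state 1 in

Answer: ACCEPT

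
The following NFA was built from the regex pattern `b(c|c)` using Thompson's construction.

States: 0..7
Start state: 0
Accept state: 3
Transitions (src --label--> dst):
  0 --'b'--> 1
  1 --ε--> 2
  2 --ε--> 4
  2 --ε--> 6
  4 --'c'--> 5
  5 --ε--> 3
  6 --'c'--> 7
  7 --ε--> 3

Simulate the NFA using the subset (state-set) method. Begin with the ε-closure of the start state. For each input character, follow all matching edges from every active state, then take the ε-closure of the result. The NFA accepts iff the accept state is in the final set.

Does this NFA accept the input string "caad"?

start: ε-closure({0}) = {0}
'c' @ 1: {}  — dead — no transitions
rest 'aad' ignored (set empty)
after full input: {}  (accept=3 not in)

Answer: REJECT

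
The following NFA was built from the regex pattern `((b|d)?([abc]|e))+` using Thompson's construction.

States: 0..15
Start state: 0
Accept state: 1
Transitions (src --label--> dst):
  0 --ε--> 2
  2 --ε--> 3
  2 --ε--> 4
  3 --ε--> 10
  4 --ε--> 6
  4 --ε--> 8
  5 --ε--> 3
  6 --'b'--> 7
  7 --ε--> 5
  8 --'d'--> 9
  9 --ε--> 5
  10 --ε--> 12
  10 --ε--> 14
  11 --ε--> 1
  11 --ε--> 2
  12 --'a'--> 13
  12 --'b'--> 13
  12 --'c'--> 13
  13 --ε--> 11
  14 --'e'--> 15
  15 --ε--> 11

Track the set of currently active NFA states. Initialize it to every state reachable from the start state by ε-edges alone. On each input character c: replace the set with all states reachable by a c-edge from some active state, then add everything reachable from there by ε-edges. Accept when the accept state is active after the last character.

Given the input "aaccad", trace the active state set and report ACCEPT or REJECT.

Answer: REJECT

Derivation:
S₀ = ε-closure({0}) = {0,2,3,4,6,8,10,12,14}
'a' @ 1: {1,2,3,4,6,8,10,11,12,13,14}  ✓accept
'a' @ 2: {1,2,3,4,6,8,10,11,12,13,14}  ✓accept
'c' @ 3: {1,2,3,4,6,8,10,11,12,13,14}  ✓accept
'c' @ 4: {1,2,3,4,6,8,10,11,12,13,14}  ✓accept
'a' @ 5: {1,2,3,4,6,8,10,11,12,13,14}  ✓accept
'd' @ 6: {3,5,9,10,12,14}
after full input: {3,5,9,10,12,14}  (accept=1 not in)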